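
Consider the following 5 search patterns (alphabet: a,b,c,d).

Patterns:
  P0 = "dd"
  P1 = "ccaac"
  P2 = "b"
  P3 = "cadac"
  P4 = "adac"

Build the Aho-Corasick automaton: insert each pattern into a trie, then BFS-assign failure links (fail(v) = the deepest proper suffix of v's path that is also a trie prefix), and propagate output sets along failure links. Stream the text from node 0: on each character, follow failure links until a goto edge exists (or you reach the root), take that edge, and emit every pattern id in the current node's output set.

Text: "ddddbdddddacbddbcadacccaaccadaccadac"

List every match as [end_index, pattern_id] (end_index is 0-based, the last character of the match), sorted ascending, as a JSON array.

Build automaton:
Trie nodes:
  n0 'ε': a→13 b→8 c→3 d→1
  n1 'd': d→2
  n2 'dd': ·  ←P0
  n3 'c': a→9 c→4
  n4 'cc': a→5
  n5 'cca': a→6
  n6 'ccaa': c→7
  n7 'ccaac': ·  ←P1
  n8 'b': ·  ←P2
  n9 'ca': d→10
  n10 'cad': a→11
  n11 'cada': c→12
  n12 'cadac': ·  ←P3
  n13 'a': d→14
  n14 'ad': a→15
  n15 'ada': c→16
  n16 'adac': ·  ←P4

Failure links (BFS by depth):
  n1('d'): parent n0 fail=0; on 'd' 0 → fail=0;  out ∅∪∅=∅
  n3('c'): parent n0 fail=0; on 'c' 0 → fail=0;  out ∅∪∅=∅
  n8('b'): parent n0 fail=0; on 'b' 0 → fail=0;  out {2}∪∅={2}
  n13('a'): parent n0 fail=0; on 'a' 0 → fail=0;  out ∅∪∅=∅
  n2('dd'): parent n1 fail=0; on 'd' 0 → fail=1;  out {0}∪∅={0}
  n4('cc'): parent n3 fail=0; on 'c' 0 → fail=3;  out ∅∪∅=∅
  n9('ca'): parent n3 fail=0; on 'a' 0 → fail=13;  out ∅∪∅=∅
  n14('ad'): parent n13 fail=0; on 'd' 0 → fail=1;  out ∅∪∅=∅
  n5('cca'): parent n4 fail=3; on 'a' 3 → fail=9;  out ∅∪∅=∅
  n10('cad'): parent n9 fail=13; on 'd' 13 → fail=14;  out ∅∪∅=∅
  n15('ada'): parent n14 fail=1; on 'a' 1→0 → fail=13;  out ∅∪∅=∅
  n6('ccaa'): parent n5 fail=9; on 'a' 9→13→0 → fail=13;  out ∅∪∅=∅
  n11('cada'): parent n10 fail=14; on 'a' 14 → fail=15;  out ∅∪∅=∅
  n16('adac'): parent n15 fail=13; on 'c' 13→0 → fail=3;  out {4}∪∅={4}
  n7('ccaac'): parent n6 fail=13; on 'c' 13→0 → fail=3;  out {1}∪∅={1}
  n12('cadac'): parent n11 fail=15; on 'c' 15 → fail=16;  out {3}∪{4}={3,4}

Scan:
i=0 'd': node 0→1
i=1 'd': node 1→2  emit P0@[0:1]
i=2 'd': node 2→2 ·f  emit P0@[1:2]
i=3 'd': node 2→2 ·f  emit P0@[2:3]
i=4 'b': node 2→8 ·f  emit P2@[4:4]
i=5 'd': node 8→1 ·f
i=6 'd': node 1→2  emit P0@[5:6]
i=7 'd': node 2→2 ·f  emit P0@[6:7]
i=8 'd': node 2→2 ·f  emit P0@[7:8]
i=9 'd': node 2→2 ·f  emit P0@[8:9]
i=10 'a': node 2→13 ·f
i=11 'c': node 13→3 ·f
i=12 'b': node 3→8 ·f  emit P2@[12:12]
i=13 'd': node 8→1 ·f
i=14 'd': node 1→2  emit P0@[13:14]
i=15 'b': node 2→8 ·f  emit P2@[15:15]
i=16 'c': node 8→3 ·f
i=17 'a': node 3→9
i=18 'd': node 9→10
i=19 'a': node 10→11
i=20 'c': node 11→12  emit P3@[16:20],P4@[17:20]
i=21 'c': node 12→4 ·f
i=22 'c': node 4→4 ·f
i=23 'a': node 4→5
i=24 'a': node 5→6
i=25 'c': node 6→7  emit P1@[21:25]
i=26 'c': node 7→4 ·f
i=27 'a': node 4→5
i=28 'd': node 5→10 ·f
i=29 'a': node 10→11
i=30 'c': node 11→12  emit P3@[26:30],P4@[27:30]
i=31 'c': node 12→4 ·f
i=32 'a': node 4→5
i=33 'd': node 5→10 ·f
i=34 'a': node 10→11
i=35 'c': node 11→12  emit P3@[31:35],P4@[32:35]

All matches (sorted): [[1,0],[2,0],[3,0],[4,2],[6,0],[7,0],[8,0],[9,0],[12,2],[14,0],[15,2],[20,3],[20,4],[25,1],[30,3],[30,4],[35,3],[35,4]]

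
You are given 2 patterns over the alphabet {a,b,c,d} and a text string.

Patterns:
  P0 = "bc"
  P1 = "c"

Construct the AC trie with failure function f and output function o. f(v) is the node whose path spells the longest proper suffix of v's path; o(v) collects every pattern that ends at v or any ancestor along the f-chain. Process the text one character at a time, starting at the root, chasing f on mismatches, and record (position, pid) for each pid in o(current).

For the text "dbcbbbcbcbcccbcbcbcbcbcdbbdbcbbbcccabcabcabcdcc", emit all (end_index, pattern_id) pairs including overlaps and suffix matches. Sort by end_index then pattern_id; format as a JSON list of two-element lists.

Build automaton:
Trie (insert patterns):
  n0 'ε': b→1 c→3
  n1 'b': c→2
  n2 'bc': ·  [P0 ends]
  n3 'c': ·  [P1 ends]

BFS fail/out derivation:
  n1('b'): parent n0 fail=0; on 'b' 0 → fail=0;  out ∅∪∅=∅
  n3('c'): parent n0 fail=0; on 'c' 0 → fail=0;  out {1}∪∅={1}
  n2('bc'): parent n1 fail=0; on 'c' 0 → fail=3;  out {0}∪{1}={0,1}

Scan:
i=0 'd': node 0→0
i=1 'b': node 0→1
i=2 'c': node 1→2  → match P0@[1:2],P1@[2:2]
i=3 'b': node 2→1 (fail-walked)
i=4 'b': node 1→1 (fail-walked)
i=5 'b': node 1→1 (fail-walked)
i=6 'c': node 1→2  → match P0@[5:6],P1@[6:6]
i=7 'b': node 2→1 (fail-walked)
i=8 'c': node 1→2  → match P0@[7:8],P1@[8:8]
i=9 'b': node 2→1 (fail-walked)
i=10 'c': node 1→2  → match P0@[9:10],P1@[10:10]
i=11 'c': node 2→3 (fail-walked)  → match P1@[11:11]
i=12 'c': node 3→3 (fail-walked)  → match P1@[12:12]
i=13 'b': node 3→1 (fail-walked)
i=14 'c': node 1→2  → match P0@[13:14],P1@[14:14]
i=15 'b': node 2→1 (fail-walked)
i=16 'c': node 1→2  → match P0@[15:16],P1@[16:16]
i=17 'b': node 2→1 (fail-walked)
i=18 'c': node 1→2  → match P0@[17:18],P1@[18:18]
i=19 'b': node 2→1 (fail-walked)
i=20 'c': node 1→2  → match P0@[19:20],P1@[20:20]
i=21 'b': node 2→1 (fail-walked)
i=22 'c': node 1→2  → match P0@[21:22],P1@[22:22]
i=23 'd': node 2→0 (fail-walked)
i=24 'b': node 0→1
i=25 'b': node 1→1 (fail-walked)
i=26 'd': node 1→0 (fail-walked)
i=27 'b': node 0→1
i=28 'c': node 1→2  → match P0@[27:28],P1@[28:28]
i=29 'b': node 2→1 (fail-walked)
i=30 'b': node 1→1 (fail-walked)
i=31 'b': node 1→1 (fail-walked)
i=32 'c': node 1→2  → match P0@[31:32],P1@[32:32]
i=33 'c': node 2→3 (fail-walked)  → match P1@[33:33]
i=34 'c': node 3→3 (fail-walked)  → match P1@[34:34]
i=35 'a': node 3→0 (fail-walked)
i=36 'b': node 0→1
i=37 'c': node 1→2  → match P0@[36:37],P1@[37:37]
i=38 'a': node 2→0 (fail-walked)
i=39 'b': node 0→1
i=40 'c': node 1→2  → match P0@[39:40],P1@[40:40]
i=41 'a': node 2→0 (fail-walked)
i=42 'b': node 0→1
i=43 'c': node 1→2  → match P0@[42:43],P1@[43:43]
i=44 'd': node 2→0 (fail-walked)
i=45 'c': node 0→3  → match P1@[45:45]
i=46 'c': node 3→3 (fail-walked)  → match P1@[46:46]

Result: [[2,0],[2,1],[6,0],[6,1],[8,0],[8,1],[10,0],[10,1],[11,1],[12,1],[14,0],[14,1],[16,0],[16,1],[18,0],[18,1],[20,0],[20,1],[22,0],[22,1],[28,0],[28,1],[32,0],[32,1],[33,1],[34,1],[37,0],[37,1],[40,0],[40,1],[43,0],[43,1],[45,1],[46,1]]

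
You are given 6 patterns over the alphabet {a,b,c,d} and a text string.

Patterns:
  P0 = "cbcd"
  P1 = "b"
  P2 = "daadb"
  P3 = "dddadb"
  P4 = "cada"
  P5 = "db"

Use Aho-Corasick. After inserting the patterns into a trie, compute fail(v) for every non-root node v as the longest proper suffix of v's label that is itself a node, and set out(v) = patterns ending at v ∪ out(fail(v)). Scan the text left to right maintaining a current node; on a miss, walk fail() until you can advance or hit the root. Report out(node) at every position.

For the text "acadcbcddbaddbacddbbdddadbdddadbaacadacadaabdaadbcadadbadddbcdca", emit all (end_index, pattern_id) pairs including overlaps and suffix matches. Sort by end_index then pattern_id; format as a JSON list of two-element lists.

Build automaton:
Trie (insert patterns):
  n0 'ε': b→5 c→1 d→6
  n1 'c': a→16 b→2
  n2 'cb': c→3
  n3 'cbc': d→4
  n4 'cbcd': ·  [P0 ends]
  n5 'b': ·  [P1 ends]
  n6 'd': a→7 b→19 d→11
  n7 'da': a→8
  n8 'daa': d→9
  n9 'daad': b→10
  n10 'daadb': ·  [P2 ends]
  n11 'dd': d→12
  n12 'ddd': a→13
  n13 'ddda': d→14
  n14 'dddad': b→15
  n15 'dddadb': ·  [P3 ends]
  n16 'ca': d→17
  n17 'cad': a→18
  n18 'cada': ·  [P4 ends]
  n19 'db': ·  [P5 ends]

BFS fail/out derivation:
  fail(1) 'c': from fail(0)=0 chase 'c': 0 ⇒ 0;  out=∅∪out(0)=∅
  fail(5) 'b': from fail(0)=0 chase 'b': 0 ⇒ 0;  out={1}∪out(0)={1}
  fail(6) 'd': from fail(0)=0 chase 'd': 0 ⇒ 0;  out=∅∪out(0)=∅
  fail(2) 'cb': from fail(1)=0 chase 'b': 0 ⇒ 5;  out=∅∪out(5)={1}
  fail(7) 'da': from fail(6)=0 chase 'a': 0 ⇒ 0;  out=∅∪out(0)=∅
  fail(11) 'dd': from fail(6)=0 chase 'd': 0 ⇒ 6;  out=∅∪out(6)=∅
  fail(16) 'ca': from fail(1)=0 chase 'a': 0 ⇒ 0;  out=∅∪out(0)=∅
  fail(19) 'db': from fail(6)=0 chase 'b': 0 ⇒ 5;  out={5}∪out(5)={1,5}
  fail(3) 'cbc': from fail(2)=5 chase 'c': 5→0 ⇒ 1;  out=∅∪out(1)=∅
  fail(8) 'daa': from fail(7)=0 chase 'a': 0 ⇒ 0;  out=∅∪out(0)=∅
  fail(12) 'ddd': from fail(11)=6 chase 'd': 6 ⇒ 11;  out=∅∪out(11)=∅
  fail(17) 'cad': from fail(16)=0 chase 'd': 0 ⇒ 6;  out=∅∪out(6)=∅
  fail(4) 'cbcd': from fail(3)=1 chase 'd': 1→0 ⇒ 6;  out={0}∪out(6)={0}
  fail(9) 'daad': from fail(8)=0 chase 'd': 0 ⇒ 6;  out=∅∪out(6)=∅
  fail(13) 'ddda': from fail(12)=11 chase 'a': 11→6 ⇒ 7;  out=∅∪out(7)=∅
  fail(18) 'cada': from fail(17)=6 chase 'a': 6 ⇒ 7;  out={4}∪out(7)={4}
  fail(10) 'daadb': from fail(9)=6 chase 'b': 6 ⇒ 19;  out={2}∪out(19)={1,2,5}
  fail(14) 'dddad': from fail(13)=7 chase 'd': 7→0 ⇒ 6;  out=∅∪out(6)=∅
  fail(15) 'dddadb': from fail(14)=6 chase 'b': 6 ⇒ 19;  out={3}∪out(19)={1,3,5}

Text stream:
[0] read 'a'  n0⇒n0
[1] read 'c'  n0⇒n1
[2] read 'a'  n1⇒n16
[3] read 'd'  n16⇒n17
[4] read 'c'  n17⇒n1 ·f
[5] read 'b'  n1⇒n2  emit P1@[5:5]
[6] read 'c'  n2⇒n3
[7] read 'd'  n3⇒n4  emit P0@[4:7]
[8] read 'd'  n4⇒n11 ·f
[9] read 'b'  n11⇒n19 ·f  emit P1@[9:9],P5@[8:9]
[10] read 'a'  n19⇒n0 ·f
[11] read 'd'  n0⇒n6
[12] read 'd'  n6⇒n11
[13] read 'b'  n11⇒n19 ·f  emit P1@[13:13],P5@[12:13]
[14] read 'a'  n19⇒n0 ·f
[15] read 'c'  n0⇒n1
[16] read 'd'  n1⇒n6 ·f
[17] read 'd'  n6⇒n11
[18] read 'b'  n11⇒n19 ·f  emit P1@[18:18],P5@[17:18]
[19] read 'b'  n19⇒n5 ·f  emit P1@[19:19]
[20] read 'd'  n5⇒n6 ·f
[21] read 'd'  n6⇒n11
[22] read 'd'  n11⇒n12
[23] read 'a'  n12⇒n13
[24] read 'd'  n13⇒n14
[25] read 'b'  n14⇒n15  emit P1@[25:25],P3@[20:25],P5@[24:25]
[26] read 'd'  n15⇒n6 ·f
[27] read 'd'  n6⇒n11
[28] read 'd'  n11⇒n12
[29] read 'a'  n12⇒n13
[30] read 'd'  n13⇒n14
[31] read 'b'  n14⇒n15  emit P1@[31:31],P3@[26:31],P5@[30:31]
[32] read 'a'  n15⇒n0 ·f
[33] read 'a'  n0⇒n0
[34] read 'c'  n0⇒n1
[35] read 'a'  n1⇒n16
[36] read 'd'  n16⇒n17
[37] read 'a'  n17⇒n18  emit P4@[34:37]
[38] read 'c'  n18⇒n1 ·f
[39] read 'a'  n1⇒n16
[40] read 'd'  n16⇒n17
[41] read 'a'  n17⇒n18  emit P4@[38:41]
[42] read 'a'  n18⇒n8 ·f
[43] read 'b'  n8⇒n5 ·f  emit P1@[43:43]
[44] read 'd'  n5⇒n6 ·f
[45] read 'a'  n6⇒n7
[46] read 'a'  n7⇒n8
[47] read 'd'  n8⇒n9
[48] read 'b'  n9⇒n10  emit P1@[48:48],P2@[44:48],P5@[47:48]
[49] read 'c'  n10⇒n1 ·f
[50] read 'a'  n1⇒n16
[51] read 'd'  n16⇒n17
[52] read 'a'  n17⇒n18  emit P4@[49:52]
[53] read 'd'  n18⇒n6 ·f
[54] read 'b'  n6⇒n19  emit P1@[54:54],P5@[53:54]
[55] read 'a'  n19⇒n0 ·f
[56] read 'd'  n0⇒n6
[57] read 'd'  n6⇒n11
[58] read 'd'  n11⇒n12
[59] read 'b'  n12⇒n19 ·f  emit P1@[59:59],P5@[58:59]
[60] read 'c'  n19⇒n1 ·f
[61] read 'd'  n1⇒n6 ·f
[62] read 'c'  n6⇒n1 ·f
[63] read 'a'  n1⇒n16

All matches (sorted): [[5,1],[7,0],[9,1],[9,5],[13,1],[13,5],[18,1],[18,5],[19,1],[25,1],[25,3],[25,5],[31,1],[31,3],[31,5],[37,4],[41,4],[43,1],[48,1],[48,2],[48,5],[52,4],[54,1],[54,5],[59,1],[59,5]]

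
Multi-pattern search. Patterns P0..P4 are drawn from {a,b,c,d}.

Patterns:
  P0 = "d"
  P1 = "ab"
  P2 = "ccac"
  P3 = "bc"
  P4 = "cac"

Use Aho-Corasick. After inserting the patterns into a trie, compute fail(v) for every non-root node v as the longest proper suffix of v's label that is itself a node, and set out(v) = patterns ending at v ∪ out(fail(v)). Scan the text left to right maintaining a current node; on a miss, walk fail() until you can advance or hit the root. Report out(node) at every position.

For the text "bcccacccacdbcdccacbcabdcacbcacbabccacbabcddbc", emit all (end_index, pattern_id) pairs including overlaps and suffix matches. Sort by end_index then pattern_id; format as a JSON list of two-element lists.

Build:
Trie nodes:
  0='ε' goto a→2 b→8 c→4 d→1
  1='d' goto ·  ←P0
  2='a' goto b→3
  3='ab' goto ·  ←P1
  4='c' goto a→10 c→5
  5='cc' goto a→6
  6='cca' goto c→7
  7='ccac' goto ·  ←P2
  8='b' goto c→9
  9='bc' goto ·  ←P3
  10='ca' goto c→11
  11='cac' goto ·  ←P4

Failure links (BFS by depth):
  fail(1) 'd': from fail(0)=0 chase 'd': 0 ⇒ 0;  out={0}∪out(0)={0}
  fail(2) 'a': from fail(0)=0 chase 'a': 0 ⇒ 0;  out=∅∪out(0)=∅
  fail(4) 'c': from fail(0)=0 chase 'c': 0 ⇒ 0;  out=∅∪out(0)=∅
  fail(8) 'b': from fail(0)=0 chase 'b': 0 ⇒ 0;  out=∅∪out(0)=∅
  fail(3) 'ab': from fail(2)=0 chase 'b': 0 ⇒ 8;  out={1}∪out(8)={1}
  fail(5) 'cc': from fail(4)=0 chase 'c': 0 ⇒ 4;  out=∅∪out(4)=∅
  fail(9) 'bc': from fail(8)=0 chase 'c': 0 ⇒ 4;  out={3}∪out(4)={3}
  fail(10) 'ca': from fail(4)=0 chase 'a': 0 ⇒ 2;  out=∅∪out(2)=∅
  fail(6) 'cca': from fail(5)=4 chase 'a': 4 ⇒ 10;  out=∅∪out(10)=∅
  fail(11) 'cac': from fail(10)=2 chase 'c': 2→0 ⇒ 4;  out={4}∪out(4)={4}
  fail(7) 'ccac': from fail(6)=10 chase 'c': 10 ⇒ 11;  out={2}∪out(11)={2,4}

Text stream:
[0] read 'b'  n0⇒n8
[1] read 'c'  n8⇒n9  ** P3@[0:1]
[2] read 'c'  n9⇒n5 (fail-walked)
[3] read 'c'  n5⇒n5 (fail-walked)
[4] read 'a'  n5⇒n6
[5] read 'c'  n6⇒n7  ** P2@[2:5],P4@[3:5]
[6] read 'c'  n7⇒n5 (fail-walked)
[7] read 'c'  n5⇒n5 (fail-walked)
[8] read 'a'  n5⇒n6
[9] read 'c'  n6⇒n7  ** P2@[6:9],P4@[7:9]
[10] read 'd'  n7⇒n1 (fail-walked)  ** P0@[10:10]
[11] read 'b'  n1⇒n8 (fail-walked)
[12] read 'c'  n8⇒n9  ** P3@[11:12]
[13] read 'd'  n9⇒n1 (fail-walked)  ** P0@[13:13]
[14] read 'c'  n1⇒n4 (fail-walked)
[15] read 'c'  n4⇒n5
[16] read 'a'  n5⇒n6
[17] read 'c'  n6⇒n7  ** P2@[14:17],P4@[15:17]
[18] read 'b'  n7⇒n8 (fail-walked)
[19] read 'c'  n8⇒n9  ** P3@[18:19]
[20] read 'a'  n9⇒n10 (fail-walked)
[21] read 'b'  n10⇒n3 (fail-walked)  ** P1@[20:21]
[22] read 'd'  n3⇒n1 (fail-walked)  ** P0@[22:22]
[23] read 'c'  n1⇒n4 (fail-walked)
[24] read 'a'  n4⇒n10
[25] read 'c'  n10⇒n11  ** P4@[23:25]
[26] read 'b'  n11⇒n8 (fail-walked)
[27] read 'c'  n8⇒n9  ** P3@[26:27]
[28] read 'a'  n9⇒n10 (fail-walked)
[29] read 'c'  n10⇒n11  ** P4@[27:29]
[30] read 'b'  n11⇒n8 (fail-walked)
[31] read 'a'  n8⇒n2 (fail-walked)
[32] read 'b'  n2⇒n3  ** P1@[31:32]
[33] read 'c'  n3⇒n9 (fail-walked)  ** P3@[32:33]
[34] read 'c'  n9⇒n5 (fail-walked)
[35] read 'a'  n5⇒n6
[36] read 'c'  n6⇒n7  ** P2@[33:36],P4@[34:36]
[37] read 'b'  n7⇒n8 (fail-walked)
[38] read 'a'  n8⇒n2 (fail-walked)
[39] read 'b'  n2⇒n3  ** P1@[38:39]
[40] read 'c'  n3⇒n9 (fail-walked)  ** P3@[39:40]
[41] read 'd'  n9⇒n1 (fail-walked)  ** P0@[41:41]
[42] read 'd'  n1⇒n1 (fail-walked)  ** P0@[42:42]
[43] read 'b'  n1⇒n8 (fail-walked)
[44] read 'c'  n8⇒n9  ** P3@[43:44]

All matches (sorted): [[1,3],[5,2],[5,4],[9,2],[9,4],[10,0],[12,3],[13,0],[17,2],[17,4],[19,3],[21,1],[22,0],[25,4],[27,3],[29,4],[32,1],[33,3],[36,2],[36,4],[39,1],[40,3],[41,0],[42,0],[44,3]]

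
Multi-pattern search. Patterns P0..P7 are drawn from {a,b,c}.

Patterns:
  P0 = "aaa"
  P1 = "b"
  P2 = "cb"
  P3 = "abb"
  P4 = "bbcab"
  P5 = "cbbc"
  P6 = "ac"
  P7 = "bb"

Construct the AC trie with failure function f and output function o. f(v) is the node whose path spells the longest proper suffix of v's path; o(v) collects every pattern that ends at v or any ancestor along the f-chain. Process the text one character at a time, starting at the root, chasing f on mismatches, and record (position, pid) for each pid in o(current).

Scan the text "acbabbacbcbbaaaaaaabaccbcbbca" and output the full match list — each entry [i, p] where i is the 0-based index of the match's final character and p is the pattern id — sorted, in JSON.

Construct AC machine:
Trie (insert patterns):
  0='ε' goto a→1 b→4 c→5
  1='a' goto a→2 b→7 c→15
  2='aa' goto a→3
  3='aaa' goto ·  [P0 ends]
  4='b' goto b→9  [P1 ends]
  5='c' goto b→6
  6='cb' goto b→13  [P2 ends]
  7='ab' goto b→8
  8='abb' goto ·  [P3 ends]
  9='bb' goto c→10  [P7 ends]
  10='bbc' goto a→11
  11='bbca' goto b→12
  12='bbcab' goto ·  [P4 ends]
  13='cbb' goto c→14
  14='cbbc' goto ·  [P5 ends]
  15='ac' goto ·  [P6 ends]

BFS fail/out derivation:
  fail(1) 'a': from fail(0)=0 chase 'a': 0 ⇒ 0;  out=∅∪out(0)=∅
  fail(4) 'b': from fail(0)=0 chase 'b': 0 ⇒ 0;  out={1}∪out(0)={1}
  fail(5) 'c': from fail(0)=0 chase 'c': 0 ⇒ 0;  out=∅∪out(0)=∅
  fail(2) 'aa': from fail(1)=0 chase 'a': 0 ⇒ 1;  out=∅∪out(1)=∅
  fail(6) 'cb': from fail(5)=0 chase 'b': 0 ⇒ 4;  out={2}∪out(4)={1,2}
  fail(7) 'ab': from fail(1)=0 chase 'b': 0 ⇒ 4;  out=∅∪out(4)={1}
  fail(9) 'bb': from fail(4)=0 chase 'b': 0 ⇒ 4;  out={7}∪out(4)={1,7}
  fail(15) 'ac': from fail(1)=0 chase 'c': 0 ⇒ 5;  out={6}∪out(5)={6}
  fail(3) 'aaa': from fail(2)=1 chase 'a': 1 ⇒ 2;  out={0}∪out(2)={0}
  fail(8) 'abb': from fail(7)=4 chase 'b': 4 ⇒ 9;  out={3}∪out(9)={1,3,7}
  fail(10) 'bbc': from fail(9)=4 chase 'c': 4→0 ⇒ 5;  out=∅∪out(5)=∅
  fail(13) 'cbb': from fail(6)=4 chase 'b': 4 ⇒ 9;  out=∅∪out(9)={1,7}
  fail(11) 'bbca': from fail(10)=5 chase 'a': 5→0 ⇒ 1;  out=∅∪out(1)=∅
  fail(14) 'cbbc': from fail(13)=9 chase 'c': 9 ⇒ 10;  out={5}∪out(10)={5}
  fail(12) 'bbcab': from fail(11)=1 chase 'b': 1 ⇒ 7;  out={4}∪out(7)={1,4}

Scan:
i=0 'a': node 0→1
i=1 'c': node 1→15  → match P6@[0:1]
i=2 'b': node 15→6 (via fail)  → match P1@[2:2],P2@[1:2]
i=3 'a': node 6→1 (via fail)
i=4 'b': node 1→7  → match P1@[4:4]
i=5 'b': node 7→8  → match P1@[5:5],P3@[3:5],P7@[4:5]
i=6 'a': node 8→1 (via fail)
i=7 'c': node 1→15  → match P6@[6:7]
i=8 'b': node 15→6 (via fail)  → match P1@[8:8],P2@[7:8]
i=9 'c': node 6→5 (via fail)
i=10 'b': node 5→6  → match P1@[10:10],P2@[9:10]
i=11 'b': node 6→13  → match P1@[11:11],P7@[10:11]
i=12 'a': node 13→1 (via fail)
i=13 'a': node 1→2
i=14 'a': node 2→3  → match P0@[12:14]
i=15 'a': node 3→3 (via fail)  → match P0@[13:15]
i=16 'a': node 3→3 (via fail)  → match P0@[14:16]
i=17 'a': node 3→3 (via fail)  → match P0@[15:17]
i=18 'a': node 3→3 (via fail)  → match P0@[16:18]
i=19 'b': node 3→7 (via fail)  → match P1@[19:19]
i=20 'a': node 7→1 (via fail)
i=21 'c': node 1→15  → match P6@[20:21]
i=22 'c': node 15→5 (via fail)
i=23 'b': node 5→6  → match P1@[23:23],P2@[22:23]
i=24 'c': node 6→5 (via fail)
i=25 'b': node 5→6  → match P1@[25:25],P2@[24:25]
i=26 'b': node 6→13  → match P1@[26:26],P7@[25:26]
i=27 'c': node 13→14  → match P5@[24:27]
i=28 'a': node 14→11 (via fail)

All matches (sorted): [[1,6],[2,1],[2,2],[4,1],[5,1],[5,3],[5,7],[7,6],[8,1],[8,2],[10,1],[10,2],[11,1],[11,7],[14,0],[15,0],[16,0],[17,0],[18,0],[19,1],[21,6],[23,1],[23,2],[25,1],[25,2],[26,1],[26,7],[27,5]]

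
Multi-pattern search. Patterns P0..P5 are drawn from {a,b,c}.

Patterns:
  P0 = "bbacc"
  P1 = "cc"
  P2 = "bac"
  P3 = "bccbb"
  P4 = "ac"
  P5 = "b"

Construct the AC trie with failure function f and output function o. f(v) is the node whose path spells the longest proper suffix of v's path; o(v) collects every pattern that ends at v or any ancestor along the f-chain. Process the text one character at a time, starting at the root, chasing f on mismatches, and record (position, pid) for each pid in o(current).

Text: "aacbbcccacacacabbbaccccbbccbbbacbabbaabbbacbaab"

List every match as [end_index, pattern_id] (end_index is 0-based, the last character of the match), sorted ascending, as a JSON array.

Build:
Trie nodes:
  n0 'ε': a→14 b→1 c→6
  n1 'b': a→8 b→2 c→10  [P5 ends]
  n2 'bb': a→3
  n3 'bba': c→4
  n4 'bbac': c→5
  n5 'bbacc': ·  [P0 ends]
  n6 'c': c→7
  n7 'cc': ·  [P1 ends]
  n8 'ba': c→9
  n9 'bac': ·  [P2 ends]
  n10 'bc': c→11
  n11 'bcc': b→12
  n12 'bccb': b→13
  n13 'bccbb': ·  [P3 ends]
  n14 'a': c→15
  n15 'ac': ·  [P4 ends]

Failure links (BFS by depth):
  fail(1) 'b': from fail(0)=0 chase 'b': 0 ⇒ 0;  out={5}∪out(0)={5}
  fail(6) 'c': from fail(0)=0 chase 'c': 0 ⇒ 0;  out=∅∪out(0)=∅
  fail(14) 'a': from fail(0)=0 chase 'a': 0 ⇒ 0;  out=∅∪out(0)=∅
  fail(2) 'bb': from fail(1)=0 chase 'b': 0 ⇒ 1;  out=∅∪out(1)={5}
  fail(7) 'cc': from fail(6)=0 chase 'c': 0 ⇒ 6;  out={1}∪out(6)={1}
  fail(8) 'ba': from fail(1)=0 chase 'a': 0 ⇒ 14;  out=∅∪out(14)=∅
  fail(10) 'bc': from fail(1)=0 chase 'c': 0 ⇒ 6;  out=∅∪out(6)=∅
  fail(15) 'ac': from fail(14)=0 chase 'c': 0 ⇒ 6;  out={4}∪out(6)={4}
  fail(3) 'bba': from fail(2)=1 chase 'a': 1 ⇒ 8;  out=∅∪out(8)=∅
  fail(9) 'bac': from fail(8)=14 chase 'c': 14 ⇒ 15;  out={2}∪out(15)={2,4}
  fail(11) 'bcc': from fail(10)=6 chase 'c': 6 ⇒ 7;  out=∅∪out(7)={1}
  fail(4) 'bbac': from fail(3)=8 chase 'c': 8 ⇒ 9;  out=∅∪out(9)={2,4}
  fail(12) 'bccb': from fail(11)=7 chase 'b': 7→6→0 ⇒ 1;  out=∅∪out(1)={5}
  fail(5) 'bbacc': from fail(4)=9 chase 'c': 9→15→6 ⇒ 7;  out={0}∪out(7)={0,1}
  fail(13) 'bccbb': from fail(12)=1 chase 'b': 1 ⇒ 2;  out={3}∪out(2)={3,5}

Scan:
i=0 'a': node 0→14
i=1 'a': node 14→14 ·f
i=2 'c': node 14→15  → match P4@[1:2]
i=3 'b': node 15→1 ·f  → match P5@[3:3]
i=4 'b': node 1→2  → match P5@[4:4]
i=5 'c': node 2→10 ·f
i=6 'c': node 10→11  → match P1@[5:6]
i=7 'c': node 11→7 ·f  → match P1@[6:7]
i=8 'a': node 7→14 ·f
i=9 'c': node 14→15  → match P4@[8:9]
i=10 'a': node 15→14 ·f
i=11 'c': node 14→15  → match P4@[10:11]
i=12 'a': node 15→14 ·f
i=13 'c': node 14→15  → match P4@[12:13]
i=14 'a': node 15→14 ·f
i=15 'b': node 14→1 ·f  → match P5@[15:15]
i=16 'b': node 1→2  → match P5@[16:16]
i=17 'b': node 2→2 ·f  → match P5@[17:17]
i=18 'a': node 2→3
i=19 'c': node 3→4  → match P2@[17:19],P4@[18:19]
i=20 'c': node 4→5  → match P0@[16:20],P1@[19:20]
i=21 'c': node 5→7 ·f  → match P1@[20:21]
i=22 'c': node 7→7 ·f  → match P1@[21:22]
i=23 'b': node 7→1 ·f  → match P5@[23:23]
i=24 'b': node 1→2  → match P5@[24:24]
i=25 'c': node 2→10 ·f
i=26 'c': node 10→11  → match P1@[25:26]
i=27 'b': node 11→12  → match P5@[27:27]
i=28 'b': node 12→13  → match P3@[24:28],P5@[28:28]
i=29 'b': node 13→2 ·f  → match P5@[29:29]
i=30 'a': node 2→3
i=31 'c': node 3→4  → match P2@[29:31],P4@[30:31]
i=32 'b': node 4→1 ·f  → match P5@[32:32]
i=33 'a': node 1→8
i=34 'b': node 8→1 ·f  → match P5@[34:34]
i=35 'b': node 1→2  → match P5@[35:35]
i=36 'a': node 2→3
i=37 'a': node 3→14 ·f
i=38 'b': node 14→1 ·f  → match P5@[38:38]
i=39 'b': node 1→2  → match P5@[39:39]
i=40 'b': node 2→2 ·f  → match P5@[40:40]
i=41 'a': node 2→3
i=42 'c': node 3→4  → match P2@[40:42],P4@[41:42]
i=43 'b': node 4→1 ·f  → match P5@[43:43]
i=44 'a': node 1→8
i=45 'a': node 8→14 ·f
i=46 'b': node 14→1 ·f  → match P5@[46:46]

Result: [[2,4],[3,5],[4,5],[6,1],[7,1],[9,4],[11,4],[13,4],[15,5],[16,5],[17,5],[19,2],[19,4],[20,0],[20,1],[21,1],[22,1],[23,5],[24,5],[26,1],[27,5],[28,3],[28,5],[29,5],[31,2],[31,4],[32,5],[34,5],[35,5],[38,5],[39,5],[40,5],[42,2],[42,4],[43,5],[46,5]]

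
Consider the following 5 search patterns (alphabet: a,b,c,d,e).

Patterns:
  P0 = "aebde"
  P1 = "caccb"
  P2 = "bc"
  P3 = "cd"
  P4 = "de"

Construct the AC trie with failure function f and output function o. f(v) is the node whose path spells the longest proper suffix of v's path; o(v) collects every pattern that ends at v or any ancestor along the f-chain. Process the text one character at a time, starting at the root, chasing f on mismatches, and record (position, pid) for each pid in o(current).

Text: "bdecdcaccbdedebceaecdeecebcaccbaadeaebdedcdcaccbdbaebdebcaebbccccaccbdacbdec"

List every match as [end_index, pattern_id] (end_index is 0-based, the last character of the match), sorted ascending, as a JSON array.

Build automaton:
Trie (insert patterns):
  n0 'ε': a→1 b→11 c→6 d→14
  n1 'a': e→2
  n2 'ae': b→3
  n3 'aeb': d→4
  n4 'aebd': e→5
  n5 'aebde': ·  [P0 ends]
  n6 'c': a→7 d→13
  n7 'ca': c→8
  n8 'cac': c→9
  n9 'cacc': b→10
  n10 'caccb': ·  [P1 ends]
  n11 'b': c→12
  n12 'bc': ·  [P2 ends]
  n13 'cd': ·  [P3 ends]
  n14 'd': e→15
  n15 'de': ·  [P4 ends]

Failure links (BFS by depth):
  n1('a'): parent n0 fail=0; on 'a' 0 → fail=0;  out ∅∪∅=∅
  n6('c'): parent n0 fail=0; on 'c' 0 → fail=0;  out ∅∪∅=∅
  n11('b'): parent n0 fail=0; on 'b' 0 → fail=0;  out ∅∪∅=∅
  n14('d'): parent n0 fail=0; on 'd' 0 → fail=0;  out ∅∪∅=∅
  n2('ae'): parent n1 fail=0; on 'e' 0 → fail=0;  out ∅∪∅=∅
  n7('ca'): parent n6 fail=0; on 'a' 0 → fail=1;  out ∅∪∅=∅
  n12('bc'): parent n11 fail=0; on 'c' 0 → fail=6;  out {2}∪∅={2}
  n13('cd'): parent n6 fail=0; on 'd' 0 → fail=14;  out {3}∪∅={3}
  n15('de'): parent n14 fail=0; on 'e' 0 → fail=0;  out {4}∪∅={4}
  n3('aeb'): parent n2 fail=0; on 'b' 0 → fail=11;  out ∅∪∅=∅
  n8('cac'): parent n7 fail=1; on 'c' 1→0 → fail=6;  out ∅∪∅=∅
  n4('aebd'): parent n3 fail=11; on 'd' 11→0 → fail=14;  out ∅∪∅=∅
  n9('cacc'): parent n8 fail=6; on 'c' 6→0 → fail=6;  out ∅∪∅=∅
  n5('aebde'): parent n4 fail=14; on 'e' 14 → fail=15;  out {0}∪{4}={0,4}
  n10('caccb'): parent n9 fail=6; on 'b' 6→0 → fail=11;  out {1}∪∅={1}

Scan:
i=0 'b': node 0→11
i=1 'd': node 11→14 ·f
i=2 'e': node 14→15  ** P4@[1:2]
i=3 'c': node 15→6 ·f
i=4 'd': node 6→13  ** P3@[3:4]
i=5 'c': node 13→6 ·f
i=6 'a': node 6→7
i=7 'c': node 7→8
i=8 'c': node 8→9
i=9 'b': node 9→10  ** P1@[5:9]
i=10 'd': node 10→14 ·f
i=11 'e': node 14→15  ** P4@[10:11]
i=12 'd': node 15→14 ·f
i=13 'e': node 14→15  ** P4@[12:13]
i=14 'b': node 15→11 ·f
i=15 'c': node 11→12  ** P2@[14:15]
i=16 'e': node 12→0 ·f
i=17 'a': node 0→1
i=18 'e': node 1→2
i=19 'c': node 2→6 ·f
i=20 'd': node 6→13  ** P3@[19:20]
i=21 'e': node 13→15 ·f  ** P4@[20:21]
i=22 'e': node 15→0 ·f
i=23 'c': node 0→6
i=24 'e': node 6→0 ·f
i=25 'b': node 0→11
i=26 'c': node 11→12  ** P2@[25:26]
i=27 'a': node 12→7 ·f
i=28 'c': node 7→8
i=29 'c': node 8→9
i=30 'b': node 9→10  ** P1@[26:30]
i=31 'a': node 10→1 ·f
i=32 'a': node 1→1 ·f
i=33 'd': node 1→14 ·f
i=34 'e': node 14→15  ** P4@[33:34]
i=35 'a': node 15→1 ·f
i=36 'e': node 1→2
i=37 'b': node 2→3
i=38 'd': node 3→4
i=39 'e': node 4→5  ** P0@[35:39],P4@[38:39]
i=40 'd': node 5→14 ·f
i=41 'c': node 14→6 ·f
i=42 'd': node 6→13  ** P3@[41:42]
i=43 'c': node 13→6 ·f
i=44 'a': node 6→7
i=45 'c': node 7→8
i=46 'c': node 8→9
i=47 'b': node 9→10  ** P1@[43:47]
i=48 'd': node 10→14 ·f
i=49 'b': node 14→11 ·f
i=50 'a': node 11→1 ·f
i=51 'e': node 1→2
i=52 'b': node 2→3
i=53 'd': node 3→4
i=54 'e': node 4→5  ** P0@[50:54],P4@[53:54]
i=55 'b': node 5→11 ·f
i=56 'c': node 11→12  ** P2@[55:56]
i=57 'a': node 12→7 ·f
i=58 'e': node 7→2 ·f
i=59 'b': node 2→3
i=60 'b': node 3→11 ·f
i=61 'c': node 11→12  ** P2@[60:61]
i=62 'c': node 12→6 ·f
i=63 'c': node 6→6 ·f
i=64 'c': node 6→6 ·f
i=65 'a': node 6→7
i=66 'c': node 7→8
i=67 'c': node 8→9
i=68 'b': node 9→10  ** P1@[64:68]
i=69 'd': node 10→14 ·f
i=70 'a': node 14→1 ·f
i=71 'c': node 1→6 ·f
i=72 'b': node 6→11 ·f
i=73 'd': node 11→14 ·f
i=74 'e': node 14→15  ** P4@[73:74]
i=75 'c': node 15→6 ·f

All matches (sorted): [[2,4],[4,3],[9,1],[11,4],[13,4],[15,2],[20,3],[21,4],[26,2],[30,1],[34,4],[39,0],[39,4],[42,3],[47,1],[54,0],[54,4],[56,2],[61,2],[68,1],[74,4]]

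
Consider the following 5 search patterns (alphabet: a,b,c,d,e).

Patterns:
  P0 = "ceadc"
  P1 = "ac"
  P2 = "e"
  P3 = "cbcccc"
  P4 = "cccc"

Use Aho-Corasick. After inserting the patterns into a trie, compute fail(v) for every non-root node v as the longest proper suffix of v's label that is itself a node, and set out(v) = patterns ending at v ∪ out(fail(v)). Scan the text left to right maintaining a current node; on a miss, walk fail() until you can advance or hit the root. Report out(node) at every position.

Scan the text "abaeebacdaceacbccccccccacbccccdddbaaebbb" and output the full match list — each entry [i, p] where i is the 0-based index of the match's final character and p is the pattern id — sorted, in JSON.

Build automaton:
Trie (insert patterns):
  0='ε' goto a→6 c→1 e→8
  1='c' goto b→9 c→14 e→2
  2='ce' goto a→3
  3='cea' goto d→4
  4='cead' goto c→5
  5='ceadc' goto ·  [P0 ends]
  6='a' goto c→7
  7='ac' goto ·  [P1 ends]
  8='e' goto ·  [P2 ends]
  9='cb' goto c→10
  10='cbc' goto c→11
  11='cbcc' goto c→12
  12='cbccc' goto c→13
  13='cbcccc' goto ·  [P3 ends]
  14='cc' goto c→15
  15='ccc' goto c→16
  16='cccc' goto ·  [P4 ends]

BFS fail/out derivation:
  fail(1) 'c': from fail(0)=0 chase 'c': 0 ⇒ 0;  out=∅∪out(0)=∅
  fail(6) 'a': from fail(0)=0 chase 'a': 0 ⇒ 0;  out=∅∪out(0)=∅
  fail(8) 'e': from fail(0)=0 chase 'e': 0 ⇒ 0;  out={2}∪out(0)={2}
  fail(2) 'ce': from fail(1)=0 chase 'e': 0 ⇒ 8;  out=∅∪out(8)={2}
  fail(7) 'ac': from fail(6)=0 chase 'c': 0 ⇒ 1;  out={1}∪out(1)={1}
  fail(9) 'cb': from fail(1)=0 chase 'b': 0 ⇒ 0;  out=∅∪out(0)=∅
  fail(14) 'cc': from fail(1)=0 chase 'c': 0 ⇒ 1;  out=∅∪out(1)=∅
  fail(3) 'cea': from fail(2)=8 chase 'a': 8→0 ⇒ 6;  out=∅∪out(6)=∅
  fail(10) 'cbc': from fail(9)=0 chase 'c': 0 ⇒ 1;  out=∅∪out(1)=∅
  fail(15) 'ccc': from fail(14)=1 chase 'c': 1 ⇒ 14;  out=∅∪out(14)=∅
  fail(4) 'cead': from fail(3)=6 chase 'd': 6→0 ⇒ 0;  out=∅∪out(0)=∅
  fail(11) 'cbcc': from fail(10)=1 chase 'c': 1 ⇒ 14;  out=∅∪out(14)=∅
  fail(16) 'cccc': from fail(15)=14 chase 'c': 14 ⇒ 15;  out={4}∪out(15)={4}
  fail(5) 'ceadc': from fail(4)=0 chase 'c': 0 ⇒ 1;  out={0}∪out(1)={0}
  fail(12) 'cbccc': from fail(11)=14 chase 'c': 14 ⇒ 15;  out=∅∪out(15)=∅
  fail(13) 'cbcccc': from fail(12)=15 chase 'c': 15 ⇒ 16;  out={3}∪out(16)={3,4}

Text stream:
[0] read 'a'  n0⇒n6
[1] read 'b'  n6⇒n0 (fail-walked)
[2] read 'a'  n0⇒n6
[3] read 'e'  n6⇒n8 (fail-walked)  emit P2@[3:3]
[4] read 'e'  n8⇒n8 (fail-walked)  emit P2@[4:4]
[5] read 'b'  n8⇒n0 (fail-walked)
[6] read 'a'  n0⇒n6
[7] read 'c'  n6⇒n7  emit P1@[6:7]
[8] read 'd'  n7⇒n0 (fail-walked)
[9] read 'a'  n0⇒n6
[10] read 'c'  n6⇒n7  emit P1@[9:10]
[11] read 'e'  n7⇒n2 (fail-walked)  emit P2@[11:11]
[12] read 'a'  n2⇒n3
[13] read 'c'  n3⇒n7 (fail-walked)  emit P1@[12:13]
[14] read 'b'  n7⇒n9 (fail-walked)
[15] read 'c'  n9⇒n10
[16] read 'c'  n10⇒n11
[17] read 'c'  n11⇒n12
[18] read 'c'  n12⇒n13  emit P3@[13:18],P4@[15:18]
[19] read 'c'  n13⇒n16 (fail-walked)  emit P4@[16:19]
[20] read 'c'  n16⇒n16 (fail-walked)  emit P4@[17:20]
[21] read 'c'  n16⇒n16 (fail-walked)  emit P4@[18:21]
[22] read 'c'  n16⇒n16 (fail-walked)  emit P4@[19:22]
[23] read 'a'  n16⇒n6 (fail-walked)
[24] read 'c'  n6⇒n7  emit P1@[23:24]
[25] read 'b'  n7⇒n9 (fail-walked)
[26] read 'c'  n9⇒n10
[27] read 'c'  n10⇒n11
[28] read 'c'  n11⇒n12
[29] read 'c'  n12⇒n13  emit P3@[24:29],P4@[26:29]
[30] read 'd'  n13⇒n0 (fail-walked)
[31] read 'd'  n0⇒n0
[32] read 'd'  n0⇒n0
[33] read 'b'  n0⇒n0
[34] read 'a'  n0⇒n6
[35] read 'a'  n6⇒n6 (fail-walked)
[36] read 'e'  n6⇒n8 (fail-walked)  emit P2@[36:36]
[37] read 'b'  n8⇒n0 (fail-walked)
[38] read 'b'  n0⇒n0
[39] read 'b'  n0⇒n0

All matches (sorted): [[3,2],[4,2],[7,1],[10,1],[11,2],[13,1],[18,3],[18,4],[19,4],[20,4],[21,4],[22,4],[24,1],[29,3],[29,4],[36,2]]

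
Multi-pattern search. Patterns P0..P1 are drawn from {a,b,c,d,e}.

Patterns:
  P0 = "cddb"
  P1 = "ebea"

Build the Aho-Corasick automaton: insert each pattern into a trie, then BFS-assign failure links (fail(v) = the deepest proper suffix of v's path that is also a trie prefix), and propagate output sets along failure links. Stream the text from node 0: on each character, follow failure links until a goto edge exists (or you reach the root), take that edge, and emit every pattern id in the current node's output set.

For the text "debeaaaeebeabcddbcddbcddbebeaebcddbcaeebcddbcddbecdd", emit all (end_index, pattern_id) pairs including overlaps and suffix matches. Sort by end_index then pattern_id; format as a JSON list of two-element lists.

Build:
Trie (insert patterns):
  0='ε' goto c→1 e→5
  1='c' goto d→2
  2='cd' goto d→3
  3='cdd' goto b→4
  4='cddb' goto ·  ←P0
  5='e' goto b→6
  6='eb' goto e→7
  7='ebe' goto a→8
  8='ebea' goto ·  ←P1

Failure links (BFS by depth):
  n1('c'): parent n0 fail=0; on 'c' 0 → fail=0;  out ∅∪∅=∅
  n5('e'): parent n0 fail=0; on 'e' 0 → fail=0;  out ∅∪∅=∅
  n2('cd'): parent n1 fail=0; on 'd' 0 → fail=0;  out ∅∪∅=∅
  n6('eb'): parent n5 fail=0; on 'b' 0 → fail=0;  out ∅∪∅=∅
  n3('cdd'): parent n2 fail=0; on 'd' 0 → fail=0;  out ∅∪∅=∅
  n7('ebe'): parent n6 fail=0; on 'e' 0 → fail=5;  out ∅∪∅=∅
  n4('cddb'): parent n3 fail=0; on 'b' 0 → fail=0;  out {0}∪∅={0}
  n8('ebea'): parent n7 fail=5; on 'a' 5→0 → fail=0;  out {1}∪∅={1}

Run:
pos 0 'd': at 0
pos 1 'e': at 5
pos 2 'b': at 6
pos 3 'e': at 7
pos 4 'a': at 8  emit P1@[1:4]
pos 5 'a': at 0 (via fail)
pos 6 'a': at 0
pos 7 'e': at 5
pos 8 'e': at 5 (via fail)
pos 9 'b': at 6
pos 10 'e': at 7
pos 11 'a': at 8  emit P1@[8:11]
pos 12 'b': at 0 (via fail)
pos 13 'c': at 1
pos 14 'd': at 2
pos 15 'd': at 3
pos 16 'b': at 4  emit P0@[13:16]
pos 17 'c': at 1 (via fail)
pos 18 'd': at 2
pos 19 'd': at 3
pos 20 'b': at 4  emit P0@[17:20]
pos 21 'c': at 1 (via fail)
pos 22 'd': at 2
pos 23 'd': at 3
pos 24 'b': at 4  emit P0@[21:24]
pos 25 'e': at 5 (via fail)
pos 26 'b': at 6
pos 27 'e': at 7
pos 28 'a': at 8  emit P1@[25:28]
pos 29 'e': at 5 (via fail)
pos 30 'b': at 6
pos 31 'c': at 1 (via fail)
pos 32 'd': at 2
pos 33 'd': at 3
pos 34 'b': at 4  emit P0@[31:34]
pos 35 'c': at 1 (via fail)
pos 36 'a': at 0 (via fail)
pos 37 'e': at 5
pos 38 'e': at 5 (via fail)
pos 39 'b': at 6
pos 40 'c': at 1 (via fail)
pos 41 'd': at 2
pos 42 'd': at 3
pos 43 'b': at 4  emit P0@[40:43]
pos 44 'c': at 1 (via fail)
pos 45 'd': at 2
pos 46 'd': at 3
pos 47 'b': at 4  emit P0@[44:47]
pos 48 'e': at 5 (via fail)
pos 49 'c': at 1 (via fail)
pos 50 'd': at 2
pos 51 'd': at 3

All matches (sorted): [[4,1],[11,1],[16,0],[20,0],[24,0],[28,1],[34,0],[43,0],[47,0]]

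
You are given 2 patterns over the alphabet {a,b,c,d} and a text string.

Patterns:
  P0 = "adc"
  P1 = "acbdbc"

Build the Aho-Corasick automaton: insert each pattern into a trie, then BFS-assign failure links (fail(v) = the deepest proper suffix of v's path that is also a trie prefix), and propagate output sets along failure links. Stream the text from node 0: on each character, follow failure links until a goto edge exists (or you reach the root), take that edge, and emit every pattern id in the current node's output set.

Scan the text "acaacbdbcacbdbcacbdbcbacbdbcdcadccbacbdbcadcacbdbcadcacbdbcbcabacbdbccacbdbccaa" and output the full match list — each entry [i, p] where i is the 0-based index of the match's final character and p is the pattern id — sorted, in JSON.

Construct AC machine:
Trie nodes:
  0='ε' goto a→1
  1='a' goto c→4 d→2
  2='ad' goto c→3
  3='adc' goto ·  [P0 ends]
  4='ac' goto b→5
  5='acb' goto d→6
  6='acbd' goto b→7
  7='acbdb' goto c→8
  8='acbdbc' goto ·  [P1 ends]

BFS fail/out derivation:
  fail(1) 'a': from fail(0)=0 chase 'a': 0 ⇒ 0;  out=∅∪out(0)=∅
  fail(2) 'ad': from fail(1)=0 chase 'd': 0 ⇒ 0;  out=∅∪out(0)=∅
  fail(4) 'ac': from fail(1)=0 chase 'c': 0 ⇒ 0;  out=∅∪out(0)=∅
  fail(3) 'adc': from fail(2)=0 chase 'c': 0 ⇒ 0;  out={0}∪out(0)={0}
  fail(5) 'acb': from fail(4)=0 chase 'b': 0 ⇒ 0;  out=∅∪out(0)=∅
  fail(6) 'acbd': from fail(5)=0 chase 'd': 0 ⇒ 0;  out=∅∪out(0)=∅
  fail(7) 'acbdb': from fail(6)=0 chase 'b': 0 ⇒ 0;  out=∅∪out(0)=∅
  fail(8) 'acbdbc': from fail(7)=0 chase 'c': 0 ⇒ 0;  out={1}∪out(0)={1}

Text stream:
pos 0 'a': at 1
pos 1 'c': at 4
pos 2 'a': at 1 (fail-walked)
pos 3 'a': at 1 (fail-walked)
pos 4 'c': at 4
pos 5 'b': at 5
pos 6 'd': at 6
pos 7 'b': at 7
pos 8 'c': at 8  → match P1@[3:8]
pos 9 'a': at 1 (fail-walked)
pos 10 'c': at 4
pos 11 'b': at 5
pos 12 'd': at 6
pos 13 'b': at 7
pos 14 'c': at 8  → match P1@[9:14]
pos 15 'a': at 1 (fail-walked)
pos 16 'c': at 4
pos 17 'b': at 5
pos 18 'd': at 6
pos 19 'b': at 7
pos 20 'c': at 8  → match P1@[15:20]
pos 21 'b': at 0 (fail-walked)
pos 22 'a': at 1
pos 23 'c': at 4
pos 24 'b': at 5
pos 25 'd': at 6
pos 26 'b': at 7
pos 27 'c': at 8  → match P1@[22:27]
pos 28 'd': at 0 (fail-walked)
pos 29 'c': at 0
pos 30 'a': at 1
pos 31 'd': at 2
pos 32 'c': at 3  → match P0@[30:32]
pos 33 'c': at 0 (fail-walked)
pos 34 'b': at 0
pos 35 'a': at 1
pos 36 'c': at 4
pos 37 'b': at 5
pos 38 'd': at 6
pos 39 'b': at 7
pos 40 'c': at 8  → match P1@[35:40]
pos 41 'a': at 1 (fail-walked)
pos 42 'd': at 2
pos 43 'c': at 3  → match P0@[41:43]
pos 44 'a': at 1 (fail-walked)
pos 45 'c': at 4
pos 46 'b': at 5
pos 47 'd': at 6
pos 48 'b': at 7
pos 49 'c': at 8  → match P1@[44:49]
pos 50 'a': at 1 (fail-walked)
pos 51 'd': at 2
pos 52 'c': at 3  → match P0@[50:52]
pos 53 'a': at 1 (fail-walked)
pos 54 'c': at 4
pos 55 'b': at 5
pos 56 'd': at 6
pos 57 'b': at 7
pos 58 'c': at 8  → match P1@[53:58]
pos 59 'b': at 0 (fail-walked)
pos 60 'c': at 0
pos 61 'a': at 1
pos 62 'b': at 0 (fail-walked)
pos 63 'a': at 1
pos 64 'c': at 4
pos 65 'b': at 5
pos 66 'd': at 6
pos 67 'b': at 7
pos 68 'c': at 8  → match P1@[63:68]
pos 69 'c': at 0 (fail-walked)
pos 70 'a': at 1
pos 71 'c': at 4
pos 72 'b': at 5
pos 73 'd': at 6
pos 74 'b': at 7
pos 75 'c': at 8  → match P1@[70:75]
pos 76 'c': at 0 (fail-walked)
pos 77 'a': at 1
pos 78 'a': at 1 (fail-walked)

Matches: [[8,1],[14,1],[20,1],[27,1],[32,0],[40,1],[43,0],[49,1],[52,0],[58,1],[68,1],[75,1]]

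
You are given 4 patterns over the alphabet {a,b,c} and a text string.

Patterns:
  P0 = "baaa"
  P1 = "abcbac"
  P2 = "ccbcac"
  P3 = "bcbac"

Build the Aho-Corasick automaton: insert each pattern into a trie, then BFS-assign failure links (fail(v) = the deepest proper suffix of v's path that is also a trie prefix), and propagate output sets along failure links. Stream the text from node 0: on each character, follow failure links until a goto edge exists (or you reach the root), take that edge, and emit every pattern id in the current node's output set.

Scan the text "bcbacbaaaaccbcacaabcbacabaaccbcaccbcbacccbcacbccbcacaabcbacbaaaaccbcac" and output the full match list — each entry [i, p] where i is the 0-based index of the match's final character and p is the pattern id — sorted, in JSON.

Build:
Trie (insert patterns):
  0='ε' goto a→5 b→1 c→11
  1='b' goto a→2 c→17
  2='ba' goto a→3
  3='baa' goto a→4
  4='baaa' goto ·  [P0 ends]
  5='a' goto b→6
  6='ab' goto c→7
  7='abc' goto b→8
  8='abcb' goto a→9
  9='abcba' goto c→10
  10='abcbac' goto ·  [P1 ends]
  11='c' goto c→12
  12='cc' goto b→13
  13='ccb' goto c→14
  14='ccbc' goto a→15
  15='ccbca' goto c→16
  16='ccbcac' goto ·  [P2 ends]
  17='bc' goto b→18
  18='bcb' goto a→19
  19='bcba' goto c→20
  20='bcbac' goto ·  [P3 ends]

BFS fail/out derivation:
  fail(1) 'b': from fail(0)=0 chase 'b': 0 ⇒ 0;  out=∅∪out(0)=∅
  fail(5) 'a': from fail(0)=0 chase 'a': 0 ⇒ 0;  out=∅∪out(0)=∅
  fail(11) 'c': from fail(0)=0 chase 'c': 0 ⇒ 0;  out=∅∪out(0)=∅
  fail(2) 'ba': from fail(1)=0 chase 'a': 0 ⇒ 5;  out=∅∪out(5)=∅
  fail(6) 'ab': from fail(5)=0 chase 'b': 0 ⇒ 1;  out=∅∪out(1)=∅
  fail(12) 'cc': from fail(11)=0 chase 'c': 0 ⇒ 11;  out=∅∪out(11)=∅
  fail(17) 'bc': from fail(1)=0 chase 'c': 0 ⇒ 11;  out=∅∪out(11)=∅
  fail(3) 'baa': from fail(2)=5 chase 'a': 5→0 ⇒ 5;  out=∅∪out(5)=∅
  fail(7) 'abc': from fail(6)=1 chase 'c': 1 ⇒ 17;  out=∅∪out(17)=∅
  fail(13) 'ccb': from fail(12)=11 chase 'b': 11→0 ⇒ 1;  out=∅∪out(1)=∅
  fail(18) 'bcb': from fail(17)=11 chase 'b': 11→0 ⇒ 1;  out=∅∪out(1)=∅
  fail(4) 'baaa': from fail(3)=5 chase 'a': 5→0 ⇒ 5;  out={0}∪out(5)={0}
  fail(8) 'abcb': from fail(7)=17 chase 'b': 17 ⇒ 18;  out=∅∪out(18)=∅
  fail(14) 'ccbc': from fail(13)=1 chase 'c': 1 ⇒ 17;  out=∅∪out(17)=∅
  fail(19) 'bcba': from fail(18)=1 chase 'a': 1 ⇒ 2;  out=∅∪out(2)=∅
  fail(9) 'abcba': from fail(8)=18 chase 'a': 18 ⇒ 19;  out=∅∪out(19)=∅
  fail(15) 'ccbca': from fail(14)=17 chase 'a': 17→11→0 ⇒ 5;  out=∅∪out(5)=∅
  fail(20) 'bcbac': from fail(19)=2 chase 'c': 2→5→0 ⇒ 11;  out={3}∪out(11)={3}
  fail(10) 'abcbac': from fail(9)=19 chase 'c': 19 ⇒ 20;  out={1}∪out(20)={1,3}
  fail(16) 'ccbcac': from fail(15)=5 chase 'c': 5→0 ⇒ 11;  out={2}∪out(11)={2}

Run:
pos 0 'b': at 1
pos 1 'c': at 17
pos 2 'b': at 18
pos 3 'a': at 19
pos 4 'c': at 20  emit P3@[0:4]
pos 5 'b': at 1 (via fail)
pos 6 'a': at 2
pos 7 'a': at 3
pos 8 'a': at 4  emit P0@[5:8]
pos 9 'a': at 5 (via fail)
pos 10 'c': at 11 (via fail)
pos 11 'c': at 12
pos 12 'b': at 13
pos 13 'c': at 14
pos 14 'a': at 15
pos 15 'c': at 16  emit P2@[10:15]
pos 16 'a': at 5 (via fail)
pos 17 'a': at 5 (via fail)
pos 18 'b': at 6
pos 19 'c': at 7
pos 20 'b': at 8
pos 21 'a': at 9
pos 22 'c': at 10  emit P1@[17:22],P3@[18:22]
pos 23 'a': at 5 (via fail)
pos 24 'b': at 6
pos 25 'a': at 2 (via fail)
pos 26 'a': at 3
pos 27 'c': at 11 (via fail)
pos 28 'c': at 12
pos 29 'b': at 13
pos 30 'c': at 14
pos 31 'a': at 15
pos 32 'c': at 16  emit P2@[27:32]
pos 33 'c': at 12 (via fail)
pos 34 'b': at 13
pos 35 'c': at 14
pos 36 'b': at 18 (via fail)
pos 37 'a': at 19
pos 38 'c': at 20  emit P3@[34:38]
pos 39 'c': at 12 (via fail)
pos 40 'c': at 12 (via fail)
pos 41 'b': at 13
pos 42 'c': at 14
pos 43 'a': at 15
pos 44 'c': at 16  emit P2@[39:44]
pos 45 'b': at 1 (via fail)
pos 46 'c': at 17
pos 47 'c': at 12 (via fail)
pos 48 'b': at 13
pos 49 'c': at 14
pos 50 'a': at 15
pos 51 'c': at 16  emit P2@[46:51]
pos 52 'a': at 5 (via fail)
pos 53 'a': at 5 (via fail)
pos 54 'b': at 6
pos 55 'c': at 7
pos 56 'b': at 8
pos 57 'a': at 9
pos 58 'c': at 10  emit P1@[53:58],P3@[54:58]
pos 59 'b': at 1 (via fail)
pos 60 'a': at 2
pos 61 'a': at 3
pos 62 'a': at 4  emit P0@[59:62]
pos 63 'a': at 5 (via fail)
pos 64 'c': at 11 (via fail)
pos 65 'c': at 12
pos 66 'b': at 13
pos 67 'c': at 14
pos 68 'a': at 15
pos 69 'c': at 16  emit P2@[64:69]

Result: [[4,3],[8,0],[15,2],[22,1],[22,3],[32,2],[38,3],[44,2],[51,2],[58,1],[58,3],[62,0],[69,2]]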